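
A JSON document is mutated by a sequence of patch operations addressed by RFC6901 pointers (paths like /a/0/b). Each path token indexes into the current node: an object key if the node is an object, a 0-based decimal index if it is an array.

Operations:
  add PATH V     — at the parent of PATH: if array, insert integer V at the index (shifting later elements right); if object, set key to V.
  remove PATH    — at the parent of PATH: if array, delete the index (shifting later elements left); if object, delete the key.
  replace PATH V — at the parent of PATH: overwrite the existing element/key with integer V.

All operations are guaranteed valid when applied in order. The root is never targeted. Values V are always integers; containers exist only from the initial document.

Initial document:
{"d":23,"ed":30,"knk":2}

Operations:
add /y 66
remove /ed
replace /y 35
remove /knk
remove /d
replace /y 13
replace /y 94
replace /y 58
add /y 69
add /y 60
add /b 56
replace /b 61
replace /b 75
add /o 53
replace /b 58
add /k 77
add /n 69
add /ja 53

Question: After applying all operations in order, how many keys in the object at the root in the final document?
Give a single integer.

Answer: 6

Derivation:
After op 1 (add /y 66): {"d":23,"ed":30,"knk":2,"y":66}
After op 2 (remove /ed): {"d":23,"knk":2,"y":66}
After op 3 (replace /y 35): {"d":23,"knk":2,"y":35}
After op 4 (remove /knk): {"d":23,"y":35}
After op 5 (remove /d): {"y":35}
After op 6 (replace /y 13): {"y":13}
After op 7 (replace /y 94): {"y":94}
After op 8 (replace /y 58): {"y":58}
After op 9 (add /y 69): {"y":69}
After op 10 (add /y 60): {"y":60}
After op 11 (add /b 56): {"b":56,"y":60}
After op 12 (replace /b 61): {"b":61,"y":60}
After op 13 (replace /b 75): {"b":75,"y":60}
After op 14 (add /o 53): {"b":75,"o":53,"y":60}
After op 15 (replace /b 58): {"b":58,"o":53,"y":60}
After op 16 (add /k 77): {"b":58,"k":77,"o":53,"y":60}
After op 17 (add /n 69): {"b":58,"k":77,"n":69,"o":53,"y":60}
After op 18 (add /ja 53): {"b":58,"ja":53,"k":77,"n":69,"o":53,"y":60}
Size at the root: 6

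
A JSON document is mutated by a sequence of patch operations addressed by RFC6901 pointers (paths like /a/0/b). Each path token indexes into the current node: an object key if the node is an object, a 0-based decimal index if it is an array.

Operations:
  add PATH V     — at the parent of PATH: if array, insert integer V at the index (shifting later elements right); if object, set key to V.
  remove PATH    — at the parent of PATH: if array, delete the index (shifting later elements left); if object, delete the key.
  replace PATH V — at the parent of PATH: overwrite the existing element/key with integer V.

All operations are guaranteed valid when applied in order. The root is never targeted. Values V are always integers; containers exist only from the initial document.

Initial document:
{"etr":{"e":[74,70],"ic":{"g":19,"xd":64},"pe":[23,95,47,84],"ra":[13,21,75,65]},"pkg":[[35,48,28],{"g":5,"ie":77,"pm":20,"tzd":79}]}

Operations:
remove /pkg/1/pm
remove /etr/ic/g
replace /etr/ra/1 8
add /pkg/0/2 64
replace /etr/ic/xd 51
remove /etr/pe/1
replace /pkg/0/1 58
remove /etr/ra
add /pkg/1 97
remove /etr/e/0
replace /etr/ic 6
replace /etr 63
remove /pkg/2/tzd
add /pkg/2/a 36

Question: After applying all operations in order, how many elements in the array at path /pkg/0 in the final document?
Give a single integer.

Answer: 4

Derivation:
After op 1 (remove /pkg/1/pm): {"etr":{"e":[74,70],"ic":{"g":19,"xd":64},"pe":[23,95,47,84],"ra":[13,21,75,65]},"pkg":[[35,48,28],{"g":5,"ie":77,"tzd":79}]}
After op 2 (remove /etr/ic/g): {"etr":{"e":[74,70],"ic":{"xd":64},"pe":[23,95,47,84],"ra":[13,21,75,65]},"pkg":[[35,48,28],{"g":5,"ie":77,"tzd":79}]}
After op 3 (replace /etr/ra/1 8): {"etr":{"e":[74,70],"ic":{"xd":64},"pe":[23,95,47,84],"ra":[13,8,75,65]},"pkg":[[35,48,28],{"g":5,"ie":77,"tzd":79}]}
After op 4 (add /pkg/0/2 64): {"etr":{"e":[74,70],"ic":{"xd":64},"pe":[23,95,47,84],"ra":[13,8,75,65]},"pkg":[[35,48,64,28],{"g":5,"ie":77,"tzd":79}]}
After op 5 (replace /etr/ic/xd 51): {"etr":{"e":[74,70],"ic":{"xd":51},"pe":[23,95,47,84],"ra":[13,8,75,65]},"pkg":[[35,48,64,28],{"g":5,"ie":77,"tzd":79}]}
After op 6 (remove /etr/pe/1): {"etr":{"e":[74,70],"ic":{"xd":51},"pe":[23,47,84],"ra":[13,8,75,65]},"pkg":[[35,48,64,28],{"g":5,"ie":77,"tzd":79}]}
After op 7 (replace /pkg/0/1 58): {"etr":{"e":[74,70],"ic":{"xd":51},"pe":[23,47,84],"ra":[13,8,75,65]},"pkg":[[35,58,64,28],{"g":5,"ie":77,"tzd":79}]}
After op 8 (remove /etr/ra): {"etr":{"e":[74,70],"ic":{"xd":51},"pe":[23,47,84]},"pkg":[[35,58,64,28],{"g":5,"ie":77,"tzd":79}]}
After op 9 (add /pkg/1 97): {"etr":{"e":[74,70],"ic":{"xd":51},"pe":[23,47,84]},"pkg":[[35,58,64,28],97,{"g":5,"ie":77,"tzd":79}]}
After op 10 (remove /etr/e/0): {"etr":{"e":[70],"ic":{"xd":51},"pe":[23,47,84]},"pkg":[[35,58,64,28],97,{"g":5,"ie":77,"tzd":79}]}
After op 11 (replace /etr/ic 6): {"etr":{"e":[70],"ic":6,"pe":[23,47,84]},"pkg":[[35,58,64,28],97,{"g":5,"ie":77,"tzd":79}]}
After op 12 (replace /etr 63): {"etr":63,"pkg":[[35,58,64,28],97,{"g":5,"ie":77,"tzd":79}]}
After op 13 (remove /pkg/2/tzd): {"etr":63,"pkg":[[35,58,64,28],97,{"g":5,"ie":77}]}
After op 14 (add /pkg/2/a 36): {"etr":63,"pkg":[[35,58,64,28],97,{"a":36,"g":5,"ie":77}]}
Size at path /pkg/0: 4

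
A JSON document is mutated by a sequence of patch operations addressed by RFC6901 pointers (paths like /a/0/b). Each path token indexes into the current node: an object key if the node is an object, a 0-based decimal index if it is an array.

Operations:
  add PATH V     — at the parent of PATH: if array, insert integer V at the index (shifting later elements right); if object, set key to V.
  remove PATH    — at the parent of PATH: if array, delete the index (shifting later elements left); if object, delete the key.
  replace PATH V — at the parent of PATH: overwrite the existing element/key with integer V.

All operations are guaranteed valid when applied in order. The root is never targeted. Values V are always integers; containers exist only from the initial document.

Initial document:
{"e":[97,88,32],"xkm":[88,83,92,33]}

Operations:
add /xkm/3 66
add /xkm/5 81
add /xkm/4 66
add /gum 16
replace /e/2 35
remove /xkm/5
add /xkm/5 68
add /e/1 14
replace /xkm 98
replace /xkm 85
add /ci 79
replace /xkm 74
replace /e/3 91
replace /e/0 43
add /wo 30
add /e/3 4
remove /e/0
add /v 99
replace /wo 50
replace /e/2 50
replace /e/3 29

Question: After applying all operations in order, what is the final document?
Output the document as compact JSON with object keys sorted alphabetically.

Answer: {"ci":79,"e":[14,88,50,29],"gum":16,"v":99,"wo":50,"xkm":74}

Derivation:
After op 1 (add /xkm/3 66): {"e":[97,88,32],"xkm":[88,83,92,66,33]}
After op 2 (add /xkm/5 81): {"e":[97,88,32],"xkm":[88,83,92,66,33,81]}
After op 3 (add /xkm/4 66): {"e":[97,88,32],"xkm":[88,83,92,66,66,33,81]}
After op 4 (add /gum 16): {"e":[97,88,32],"gum":16,"xkm":[88,83,92,66,66,33,81]}
After op 5 (replace /e/2 35): {"e":[97,88,35],"gum":16,"xkm":[88,83,92,66,66,33,81]}
After op 6 (remove /xkm/5): {"e":[97,88,35],"gum":16,"xkm":[88,83,92,66,66,81]}
After op 7 (add /xkm/5 68): {"e":[97,88,35],"gum":16,"xkm":[88,83,92,66,66,68,81]}
After op 8 (add /e/1 14): {"e":[97,14,88,35],"gum":16,"xkm":[88,83,92,66,66,68,81]}
After op 9 (replace /xkm 98): {"e":[97,14,88,35],"gum":16,"xkm":98}
After op 10 (replace /xkm 85): {"e":[97,14,88,35],"gum":16,"xkm":85}
After op 11 (add /ci 79): {"ci":79,"e":[97,14,88,35],"gum":16,"xkm":85}
After op 12 (replace /xkm 74): {"ci":79,"e":[97,14,88,35],"gum":16,"xkm":74}
After op 13 (replace /e/3 91): {"ci":79,"e":[97,14,88,91],"gum":16,"xkm":74}
After op 14 (replace /e/0 43): {"ci":79,"e":[43,14,88,91],"gum":16,"xkm":74}
After op 15 (add /wo 30): {"ci":79,"e":[43,14,88,91],"gum":16,"wo":30,"xkm":74}
After op 16 (add /e/3 4): {"ci":79,"e":[43,14,88,4,91],"gum":16,"wo":30,"xkm":74}
After op 17 (remove /e/0): {"ci":79,"e":[14,88,4,91],"gum":16,"wo":30,"xkm":74}
After op 18 (add /v 99): {"ci":79,"e":[14,88,4,91],"gum":16,"v":99,"wo":30,"xkm":74}
After op 19 (replace /wo 50): {"ci":79,"e":[14,88,4,91],"gum":16,"v":99,"wo":50,"xkm":74}
After op 20 (replace /e/2 50): {"ci":79,"e":[14,88,50,91],"gum":16,"v":99,"wo":50,"xkm":74}
After op 21 (replace /e/3 29): {"ci":79,"e":[14,88,50,29],"gum":16,"v":99,"wo":50,"xkm":74}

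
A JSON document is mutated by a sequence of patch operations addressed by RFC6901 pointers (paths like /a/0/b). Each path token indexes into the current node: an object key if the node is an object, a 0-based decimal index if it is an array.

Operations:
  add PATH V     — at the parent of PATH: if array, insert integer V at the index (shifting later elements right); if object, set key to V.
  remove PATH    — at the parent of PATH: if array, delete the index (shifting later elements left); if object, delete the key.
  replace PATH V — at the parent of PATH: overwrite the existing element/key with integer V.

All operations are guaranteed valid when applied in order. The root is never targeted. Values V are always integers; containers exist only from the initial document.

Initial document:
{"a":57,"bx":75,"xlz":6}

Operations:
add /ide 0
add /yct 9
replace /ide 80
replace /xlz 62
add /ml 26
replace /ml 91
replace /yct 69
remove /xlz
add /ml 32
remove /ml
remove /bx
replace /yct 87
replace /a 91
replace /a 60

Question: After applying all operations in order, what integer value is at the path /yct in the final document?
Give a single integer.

Answer: 87

Derivation:
After op 1 (add /ide 0): {"a":57,"bx":75,"ide":0,"xlz":6}
After op 2 (add /yct 9): {"a":57,"bx":75,"ide":0,"xlz":6,"yct":9}
After op 3 (replace /ide 80): {"a":57,"bx":75,"ide":80,"xlz":6,"yct":9}
After op 4 (replace /xlz 62): {"a":57,"bx":75,"ide":80,"xlz":62,"yct":9}
After op 5 (add /ml 26): {"a":57,"bx":75,"ide":80,"ml":26,"xlz":62,"yct":9}
After op 6 (replace /ml 91): {"a":57,"bx":75,"ide":80,"ml":91,"xlz":62,"yct":9}
After op 7 (replace /yct 69): {"a":57,"bx":75,"ide":80,"ml":91,"xlz":62,"yct":69}
After op 8 (remove /xlz): {"a":57,"bx":75,"ide":80,"ml":91,"yct":69}
After op 9 (add /ml 32): {"a":57,"bx":75,"ide":80,"ml":32,"yct":69}
After op 10 (remove /ml): {"a":57,"bx":75,"ide":80,"yct":69}
After op 11 (remove /bx): {"a":57,"ide":80,"yct":69}
After op 12 (replace /yct 87): {"a":57,"ide":80,"yct":87}
After op 13 (replace /a 91): {"a":91,"ide":80,"yct":87}
After op 14 (replace /a 60): {"a":60,"ide":80,"yct":87}
Value at /yct: 87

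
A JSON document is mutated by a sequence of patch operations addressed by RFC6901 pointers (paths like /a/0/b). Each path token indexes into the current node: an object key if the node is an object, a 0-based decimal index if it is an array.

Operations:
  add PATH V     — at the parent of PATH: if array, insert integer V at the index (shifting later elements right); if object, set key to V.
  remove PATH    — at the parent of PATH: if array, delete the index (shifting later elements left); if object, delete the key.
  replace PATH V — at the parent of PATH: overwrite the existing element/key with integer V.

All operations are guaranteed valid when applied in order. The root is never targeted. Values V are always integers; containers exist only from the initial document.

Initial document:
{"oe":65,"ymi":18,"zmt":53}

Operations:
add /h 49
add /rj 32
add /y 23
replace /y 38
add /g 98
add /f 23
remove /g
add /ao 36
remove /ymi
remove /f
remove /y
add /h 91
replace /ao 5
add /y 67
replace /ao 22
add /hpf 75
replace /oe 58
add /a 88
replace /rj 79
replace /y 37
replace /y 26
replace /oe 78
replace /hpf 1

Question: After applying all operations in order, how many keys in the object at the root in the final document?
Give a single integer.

After op 1 (add /h 49): {"h":49,"oe":65,"ymi":18,"zmt":53}
After op 2 (add /rj 32): {"h":49,"oe":65,"rj":32,"ymi":18,"zmt":53}
After op 3 (add /y 23): {"h":49,"oe":65,"rj":32,"y":23,"ymi":18,"zmt":53}
After op 4 (replace /y 38): {"h":49,"oe":65,"rj":32,"y":38,"ymi":18,"zmt":53}
After op 5 (add /g 98): {"g":98,"h":49,"oe":65,"rj":32,"y":38,"ymi":18,"zmt":53}
After op 6 (add /f 23): {"f":23,"g":98,"h":49,"oe":65,"rj":32,"y":38,"ymi":18,"zmt":53}
After op 7 (remove /g): {"f":23,"h":49,"oe":65,"rj":32,"y":38,"ymi":18,"zmt":53}
After op 8 (add /ao 36): {"ao":36,"f":23,"h":49,"oe":65,"rj":32,"y":38,"ymi":18,"zmt":53}
After op 9 (remove /ymi): {"ao":36,"f":23,"h":49,"oe":65,"rj":32,"y":38,"zmt":53}
After op 10 (remove /f): {"ao":36,"h":49,"oe":65,"rj":32,"y":38,"zmt":53}
After op 11 (remove /y): {"ao":36,"h":49,"oe":65,"rj":32,"zmt":53}
After op 12 (add /h 91): {"ao":36,"h":91,"oe":65,"rj":32,"zmt":53}
After op 13 (replace /ao 5): {"ao":5,"h":91,"oe":65,"rj":32,"zmt":53}
After op 14 (add /y 67): {"ao":5,"h":91,"oe":65,"rj":32,"y":67,"zmt":53}
After op 15 (replace /ao 22): {"ao":22,"h":91,"oe":65,"rj":32,"y":67,"zmt":53}
After op 16 (add /hpf 75): {"ao":22,"h":91,"hpf":75,"oe":65,"rj":32,"y":67,"zmt":53}
After op 17 (replace /oe 58): {"ao":22,"h":91,"hpf":75,"oe":58,"rj":32,"y":67,"zmt":53}
After op 18 (add /a 88): {"a":88,"ao":22,"h":91,"hpf":75,"oe":58,"rj":32,"y":67,"zmt":53}
After op 19 (replace /rj 79): {"a":88,"ao":22,"h":91,"hpf":75,"oe":58,"rj":79,"y":67,"zmt":53}
After op 20 (replace /y 37): {"a":88,"ao":22,"h":91,"hpf":75,"oe":58,"rj":79,"y":37,"zmt":53}
After op 21 (replace /y 26): {"a":88,"ao":22,"h":91,"hpf":75,"oe":58,"rj":79,"y":26,"zmt":53}
After op 22 (replace /oe 78): {"a":88,"ao":22,"h":91,"hpf":75,"oe":78,"rj":79,"y":26,"zmt":53}
After op 23 (replace /hpf 1): {"a":88,"ao":22,"h":91,"hpf":1,"oe":78,"rj":79,"y":26,"zmt":53}
Size at the root: 8

Answer: 8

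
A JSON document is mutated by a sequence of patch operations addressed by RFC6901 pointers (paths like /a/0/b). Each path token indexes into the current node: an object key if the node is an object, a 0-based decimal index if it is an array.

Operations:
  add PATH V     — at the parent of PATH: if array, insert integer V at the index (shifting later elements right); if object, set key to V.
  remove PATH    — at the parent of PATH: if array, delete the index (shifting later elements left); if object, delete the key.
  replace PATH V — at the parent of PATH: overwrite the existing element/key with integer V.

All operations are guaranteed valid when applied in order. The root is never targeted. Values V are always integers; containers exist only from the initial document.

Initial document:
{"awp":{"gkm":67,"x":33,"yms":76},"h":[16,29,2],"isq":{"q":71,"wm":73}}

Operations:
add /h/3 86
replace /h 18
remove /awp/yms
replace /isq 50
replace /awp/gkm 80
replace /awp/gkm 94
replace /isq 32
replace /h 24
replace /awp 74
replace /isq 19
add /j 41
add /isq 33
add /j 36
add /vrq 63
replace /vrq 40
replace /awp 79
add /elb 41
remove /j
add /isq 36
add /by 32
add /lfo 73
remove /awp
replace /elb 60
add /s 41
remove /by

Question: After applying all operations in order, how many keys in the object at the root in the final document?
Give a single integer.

Answer: 6

Derivation:
After op 1 (add /h/3 86): {"awp":{"gkm":67,"x":33,"yms":76},"h":[16,29,2,86],"isq":{"q":71,"wm":73}}
After op 2 (replace /h 18): {"awp":{"gkm":67,"x":33,"yms":76},"h":18,"isq":{"q":71,"wm":73}}
After op 3 (remove /awp/yms): {"awp":{"gkm":67,"x":33},"h":18,"isq":{"q":71,"wm":73}}
After op 4 (replace /isq 50): {"awp":{"gkm":67,"x":33},"h":18,"isq":50}
After op 5 (replace /awp/gkm 80): {"awp":{"gkm":80,"x":33},"h":18,"isq":50}
After op 6 (replace /awp/gkm 94): {"awp":{"gkm":94,"x":33},"h":18,"isq":50}
After op 7 (replace /isq 32): {"awp":{"gkm":94,"x":33},"h":18,"isq":32}
After op 8 (replace /h 24): {"awp":{"gkm":94,"x":33},"h":24,"isq":32}
After op 9 (replace /awp 74): {"awp":74,"h":24,"isq":32}
After op 10 (replace /isq 19): {"awp":74,"h":24,"isq":19}
After op 11 (add /j 41): {"awp":74,"h":24,"isq":19,"j":41}
After op 12 (add /isq 33): {"awp":74,"h":24,"isq":33,"j":41}
After op 13 (add /j 36): {"awp":74,"h":24,"isq":33,"j":36}
After op 14 (add /vrq 63): {"awp":74,"h":24,"isq":33,"j":36,"vrq":63}
After op 15 (replace /vrq 40): {"awp":74,"h":24,"isq":33,"j":36,"vrq":40}
After op 16 (replace /awp 79): {"awp":79,"h":24,"isq":33,"j":36,"vrq":40}
After op 17 (add /elb 41): {"awp":79,"elb":41,"h":24,"isq":33,"j":36,"vrq":40}
After op 18 (remove /j): {"awp":79,"elb":41,"h":24,"isq":33,"vrq":40}
After op 19 (add /isq 36): {"awp":79,"elb":41,"h":24,"isq":36,"vrq":40}
After op 20 (add /by 32): {"awp":79,"by":32,"elb":41,"h":24,"isq":36,"vrq":40}
After op 21 (add /lfo 73): {"awp":79,"by":32,"elb":41,"h":24,"isq":36,"lfo":73,"vrq":40}
After op 22 (remove /awp): {"by":32,"elb":41,"h":24,"isq":36,"lfo":73,"vrq":40}
After op 23 (replace /elb 60): {"by":32,"elb":60,"h":24,"isq":36,"lfo":73,"vrq":40}
After op 24 (add /s 41): {"by":32,"elb":60,"h":24,"isq":36,"lfo":73,"s":41,"vrq":40}
After op 25 (remove /by): {"elb":60,"h":24,"isq":36,"lfo":73,"s":41,"vrq":40}
Size at the root: 6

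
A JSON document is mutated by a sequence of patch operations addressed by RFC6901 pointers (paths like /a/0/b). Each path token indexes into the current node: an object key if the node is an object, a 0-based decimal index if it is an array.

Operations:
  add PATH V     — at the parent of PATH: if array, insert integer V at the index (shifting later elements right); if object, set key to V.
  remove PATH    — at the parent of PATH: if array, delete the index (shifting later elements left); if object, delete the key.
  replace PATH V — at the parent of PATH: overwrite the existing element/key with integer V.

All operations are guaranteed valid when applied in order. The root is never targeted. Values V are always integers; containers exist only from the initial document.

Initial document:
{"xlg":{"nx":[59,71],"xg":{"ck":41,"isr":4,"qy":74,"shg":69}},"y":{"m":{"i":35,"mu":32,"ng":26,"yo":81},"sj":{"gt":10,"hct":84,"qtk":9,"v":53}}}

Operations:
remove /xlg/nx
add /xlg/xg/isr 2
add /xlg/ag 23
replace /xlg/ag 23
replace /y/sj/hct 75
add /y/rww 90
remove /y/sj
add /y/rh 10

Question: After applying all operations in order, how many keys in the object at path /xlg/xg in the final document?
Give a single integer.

Answer: 4

Derivation:
After op 1 (remove /xlg/nx): {"xlg":{"xg":{"ck":41,"isr":4,"qy":74,"shg":69}},"y":{"m":{"i":35,"mu":32,"ng":26,"yo":81},"sj":{"gt":10,"hct":84,"qtk":9,"v":53}}}
After op 2 (add /xlg/xg/isr 2): {"xlg":{"xg":{"ck":41,"isr":2,"qy":74,"shg":69}},"y":{"m":{"i":35,"mu":32,"ng":26,"yo":81},"sj":{"gt":10,"hct":84,"qtk":9,"v":53}}}
After op 3 (add /xlg/ag 23): {"xlg":{"ag":23,"xg":{"ck":41,"isr":2,"qy":74,"shg":69}},"y":{"m":{"i":35,"mu":32,"ng":26,"yo":81},"sj":{"gt":10,"hct":84,"qtk":9,"v":53}}}
After op 4 (replace /xlg/ag 23): {"xlg":{"ag":23,"xg":{"ck":41,"isr":2,"qy":74,"shg":69}},"y":{"m":{"i":35,"mu":32,"ng":26,"yo":81},"sj":{"gt":10,"hct":84,"qtk":9,"v":53}}}
After op 5 (replace /y/sj/hct 75): {"xlg":{"ag":23,"xg":{"ck":41,"isr":2,"qy":74,"shg":69}},"y":{"m":{"i":35,"mu":32,"ng":26,"yo":81},"sj":{"gt":10,"hct":75,"qtk":9,"v":53}}}
After op 6 (add /y/rww 90): {"xlg":{"ag":23,"xg":{"ck":41,"isr":2,"qy":74,"shg":69}},"y":{"m":{"i":35,"mu":32,"ng":26,"yo":81},"rww":90,"sj":{"gt":10,"hct":75,"qtk":9,"v":53}}}
After op 7 (remove /y/sj): {"xlg":{"ag":23,"xg":{"ck":41,"isr":2,"qy":74,"shg":69}},"y":{"m":{"i":35,"mu":32,"ng":26,"yo":81},"rww":90}}
After op 8 (add /y/rh 10): {"xlg":{"ag":23,"xg":{"ck":41,"isr":2,"qy":74,"shg":69}},"y":{"m":{"i":35,"mu":32,"ng":26,"yo":81},"rh":10,"rww":90}}
Size at path /xlg/xg: 4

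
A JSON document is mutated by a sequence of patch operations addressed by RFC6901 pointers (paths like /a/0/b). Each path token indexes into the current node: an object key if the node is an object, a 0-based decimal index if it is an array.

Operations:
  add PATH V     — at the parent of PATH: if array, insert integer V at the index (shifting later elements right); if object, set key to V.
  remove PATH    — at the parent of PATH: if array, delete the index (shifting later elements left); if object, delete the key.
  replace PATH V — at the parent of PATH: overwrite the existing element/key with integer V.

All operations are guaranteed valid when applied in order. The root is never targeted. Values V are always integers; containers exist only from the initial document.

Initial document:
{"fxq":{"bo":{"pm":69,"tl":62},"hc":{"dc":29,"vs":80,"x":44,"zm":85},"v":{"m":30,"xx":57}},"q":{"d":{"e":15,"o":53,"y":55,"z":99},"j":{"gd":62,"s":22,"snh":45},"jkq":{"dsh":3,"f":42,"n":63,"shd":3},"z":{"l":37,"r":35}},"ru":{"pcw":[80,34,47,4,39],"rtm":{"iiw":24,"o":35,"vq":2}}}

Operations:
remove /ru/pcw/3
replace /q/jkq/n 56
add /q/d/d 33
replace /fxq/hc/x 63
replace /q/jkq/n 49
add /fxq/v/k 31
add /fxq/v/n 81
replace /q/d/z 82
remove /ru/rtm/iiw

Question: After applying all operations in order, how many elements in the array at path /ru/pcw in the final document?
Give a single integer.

Answer: 4

Derivation:
After op 1 (remove /ru/pcw/3): {"fxq":{"bo":{"pm":69,"tl":62},"hc":{"dc":29,"vs":80,"x":44,"zm":85},"v":{"m":30,"xx":57}},"q":{"d":{"e":15,"o":53,"y":55,"z":99},"j":{"gd":62,"s":22,"snh":45},"jkq":{"dsh":3,"f":42,"n":63,"shd":3},"z":{"l":37,"r":35}},"ru":{"pcw":[80,34,47,39],"rtm":{"iiw":24,"o":35,"vq":2}}}
After op 2 (replace /q/jkq/n 56): {"fxq":{"bo":{"pm":69,"tl":62},"hc":{"dc":29,"vs":80,"x":44,"zm":85},"v":{"m":30,"xx":57}},"q":{"d":{"e":15,"o":53,"y":55,"z":99},"j":{"gd":62,"s":22,"snh":45},"jkq":{"dsh":3,"f":42,"n":56,"shd":3},"z":{"l":37,"r":35}},"ru":{"pcw":[80,34,47,39],"rtm":{"iiw":24,"o":35,"vq":2}}}
After op 3 (add /q/d/d 33): {"fxq":{"bo":{"pm":69,"tl":62},"hc":{"dc":29,"vs":80,"x":44,"zm":85},"v":{"m":30,"xx":57}},"q":{"d":{"d":33,"e":15,"o":53,"y":55,"z":99},"j":{"gd":62,"s":22,"snh":45},"jkq":{"dsh":3,"f":42,"n":56,"shd":3},"z":{"l":37,"r":35}},"ru":{"pcw":[80,34,47,39],"rtm":{"iiw":24,"o":35,"vq":2}}}
After op 4 (replace /fxq/hc/x 63): {"fxq":{"bo":{"pm":69,"tl":62},"hc":{"dc":29,"vs":80,"x":63,"zm":85},"v":{"m":30,"xx":57}},"q":{"d":{"d":33,"e":15,"o":53,"y":55,"z":99},"j":{"gd":62,"s":22,"snh":45},"jkq":{"dsh":3,"f":42,"n":56,"shd":3},"z":{"l":37,"r":35}},"ru":{"pcw":[80,34,47,39],"rtm":{"iiw":24,"o":35,"vq":2}}}
After op 5 (replace /q/jkq/n 49): {"fxq":{"bo":{"pm":69,"tl":62},"hc":{"dc":29,"vs":80,"x":63,"zm":85},"v":{"m":30,"xx":57}},"q":{"d":{"d":33,"e":15,"o":53,"y":55,"z":99},"j":{"gd":62,"s":22,"snh":45},"jkq":{"dsh":3,"f":42,"n":49,"shd":3},"z":{"l":37,"r":35}},"ru":{"pcw":[80,34,47,39],"rtm":{"iiw":24,"o":35,"vq":2}}}
After op 6 (add /fxq/v/k 31): {"fxq":{"bo":{"pm":69,"tl":62},"hc":{"dc":29,"vs":80,"x":63,"zm":85},"v":{"k":31,"m":30,"xx":57}},"q":{"d":{"d":33,"e":15,"o":53,"y":55,"z":99},"j":{"gd":62,"s":22,"snh":45},"jkq":{"dsh":3,"f":42,"n":49,"shd":3},"z":{"l":37,"r":35}},"ru":{"pcw":[80,34,47,39],"rtm":{"iiw":24,"o":35,"vq":2}}}
After op 7 (add /fxq/v/n 81): {"fxq":{"bo":{"pm":69,"tl":62},"hc":{"dc":29,"vs":80,"x":63,"zm":85},"v":{"k":31,"m":30,"n":81,"xx":57}},"q":{"d":{"d":33,"e":15,"o":53,"y":55,"z":99},"j":{"gd":62,"s":22,"snh":45},"jkq":{"dsh":3,"f":42,"n":49,"shd":3},"z":{"l":37,"r":35}},"ru":{"pcw":[80,34,47,39],"rtm":{"iiw":24,"o":35,"vq":2}}}
After op 8 (replace /q/d/z 82): {"fxq":{"bo":{"pm":69,"tl":62},"hc":{"dc":29,"vs":80,"x":63,"zm":85},"v":{"k":31,"m":30,"n":81,"xx":57}},"q":{"d":{"d":33,"e":15,"o":53,"y":55,"z":82},"j":{"gd":62,"s":22,"snh":45},"jkq":{"dsh":3,"f":42,"n":49,"shd":3},"z":{"l":37,"r":35}},"ru":{"pcw":[80,34,47,39],"rtm":{"iiw":24,"o":35,"vq":2}}}
After op 9 (remove /ru/rtm/iiw): {"fxq":{"bo":{"pm":69,"tl":62},"hc":{"dc":29,"vs":80,"x":63,"zm":85},"v":{"k":31,"m":30,"n":81,"xx":57}},"q":{"d":{"d":33,"e":15,"o":53,"y":55,"z":82},"j":{"gd":62,"s":22,"snh":45},"jkq":{"dsh":3,"f":42,"n":49,"shd":3},"z":{"l":37,"r":35}},"ru":{"pcw":[80,34,47,39],"rtm":{"o":35,"vq":2}}}
Size at path /ru/pcw: 4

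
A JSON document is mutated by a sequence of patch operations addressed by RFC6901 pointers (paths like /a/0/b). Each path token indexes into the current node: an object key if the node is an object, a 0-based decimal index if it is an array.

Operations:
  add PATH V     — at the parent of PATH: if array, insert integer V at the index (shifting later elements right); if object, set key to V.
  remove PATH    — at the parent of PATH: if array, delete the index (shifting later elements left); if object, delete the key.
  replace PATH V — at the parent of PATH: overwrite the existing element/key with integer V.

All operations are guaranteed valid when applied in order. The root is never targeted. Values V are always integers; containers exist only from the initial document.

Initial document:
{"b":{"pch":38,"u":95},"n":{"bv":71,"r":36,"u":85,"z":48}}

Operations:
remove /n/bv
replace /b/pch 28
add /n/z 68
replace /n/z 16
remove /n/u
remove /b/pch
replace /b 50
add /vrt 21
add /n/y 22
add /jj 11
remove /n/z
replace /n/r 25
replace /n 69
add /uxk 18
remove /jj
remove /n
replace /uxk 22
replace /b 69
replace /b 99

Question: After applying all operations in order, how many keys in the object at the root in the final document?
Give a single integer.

Answer: 3

Derivation:
After op 1 (remove /n/bv): {"b":{"pch":38,"u":95},"n":{"r":36,"u":85,"z":48}}
After op 2 (replace /b/pch 28): {"b":{"pch":28,"u":95},"n":{"r":36,"u":85,"z":48}}
After op 3 (add /n/z 68): {"b":{"pch":28,"u":95},"n":{"r":36,"u":85,"z":68}}
After op 4 (replace /n/z 16): {"b":{"pch":28,"u":95},"n":{"r":36,"u":85,"z":16}}
After op 5 (remove /n/u): {"b":{"pch":28,"u":95},"n":{"r":36,"z":16}}
After op 6 (remove /b/pch): {"b":{"u":95},"n":{"r":36,"z":16}}
After op 7 (replace /b 50): {"b":50,"n":{"r":36,"z":16}}
After op 8 (add /vrt 21): {"b":50,"n":{"r":36,"z":16},"vrt":21}
After op 9 (add /n/y 22): {"b":50,"n":{"r":36,"y":22,"z":16},"vrt":21}
After op 10 (add /jj 11): {"b":50,"jj":11,"n":{"r":36,"y":22,"z":16},"vrt":21}
After op 11 (remove /n/z): {"b":50,"jj":11,"n":{"r":36,"y":22},"vrt":21}
After op 12 (replace /n/r 25): {"b":50,"jj":11,"n":{"r":25,"y":22},"vrt":21}
After op 13 (replace /n 69): {"b":50,"jj":11,"n":69,"vrt":21}
After op 14 (add /uxk 18): {"b":50,"jj":11,"n":69,"uxk":18,"vrt":21}
After op 15 (remove /jj): {"b":50,"n":69,"uxk":18,"vrt":21}
After op 16 (remove /n): {"b":50,"uxk":18,"vrt":21}
After op 17 (replace /uxk 22): {"b":50,"uxk":22,"vrt":21}
After op 18 (replace /b 69): {"b":69,"uxk":22,"vrt":21}
After op 19 (replace /b 99): {"b":99,"uxk":22,"vrt":21}
Size at the root: 3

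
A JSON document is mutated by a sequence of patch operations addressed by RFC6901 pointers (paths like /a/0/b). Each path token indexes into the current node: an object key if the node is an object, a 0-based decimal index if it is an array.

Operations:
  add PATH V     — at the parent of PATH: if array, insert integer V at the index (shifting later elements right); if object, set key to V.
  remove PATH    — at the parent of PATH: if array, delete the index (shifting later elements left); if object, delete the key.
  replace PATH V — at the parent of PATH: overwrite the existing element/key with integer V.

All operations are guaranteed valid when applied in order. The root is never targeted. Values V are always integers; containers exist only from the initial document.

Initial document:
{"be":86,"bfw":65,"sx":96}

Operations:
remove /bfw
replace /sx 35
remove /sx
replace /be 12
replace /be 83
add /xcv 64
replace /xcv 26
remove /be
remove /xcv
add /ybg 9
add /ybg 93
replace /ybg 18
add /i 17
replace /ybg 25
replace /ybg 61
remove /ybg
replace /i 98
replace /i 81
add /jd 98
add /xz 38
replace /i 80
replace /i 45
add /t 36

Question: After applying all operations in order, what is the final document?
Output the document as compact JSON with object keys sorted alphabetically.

After op 1 (remove /bfw): {"be":86,"sx":96}
After op 2 (replace /sx 35): {"be":86,"sx":35}
After op 3 (remove /sx): {"be":86}
After op 4 (replace /be 12): {"be":12}
After op 5 (replace /be 83): {"be":83}
After op 6 (add /xcv 64): {"be":83,"xcv":64}
After op 7 (replace /xcv 26): {"be":83,"xcv":26}
After op 8 (remove /be): {"xcv":26}
After op 9 (remove /xcv): {}
After op 10 (add /ybg 9): {"ybg":9}
After op 11 (add /ybg 93): {"ybg":93}
After op 12 (replace /ybg 18): {"ybg":18}
After op 13 (add /i 17): {"i":17,"ybg":18}
After op 14 (replace /ybg 25): {"i":17,"ybg":25}
After op 15 (replace /ybg 61): {"i":17,"ybg":61}
After op 16 (remove /ybg): {"i":17}
After op 17 (replace /i 98): {"i":98}
After op 18 (replace /i 81): {"i":81}
After op 19 (add /jd 98): {"i":81,"jd":98}
After op 20 (add /xz 38): {"i":81,"jd":98,"xz":38}
After op 21 (replace /i 80): {"i":80,"jd":98,"xz":38}
After op 22 (replace /i 45): {"i":45,"jd":98,"xz":38}
After op 23 (add /t 36): {"i":45,"jd":98,"t":36,"xz":38}

Answer: {"i":45,"jd":98,"t":36,"xz":38}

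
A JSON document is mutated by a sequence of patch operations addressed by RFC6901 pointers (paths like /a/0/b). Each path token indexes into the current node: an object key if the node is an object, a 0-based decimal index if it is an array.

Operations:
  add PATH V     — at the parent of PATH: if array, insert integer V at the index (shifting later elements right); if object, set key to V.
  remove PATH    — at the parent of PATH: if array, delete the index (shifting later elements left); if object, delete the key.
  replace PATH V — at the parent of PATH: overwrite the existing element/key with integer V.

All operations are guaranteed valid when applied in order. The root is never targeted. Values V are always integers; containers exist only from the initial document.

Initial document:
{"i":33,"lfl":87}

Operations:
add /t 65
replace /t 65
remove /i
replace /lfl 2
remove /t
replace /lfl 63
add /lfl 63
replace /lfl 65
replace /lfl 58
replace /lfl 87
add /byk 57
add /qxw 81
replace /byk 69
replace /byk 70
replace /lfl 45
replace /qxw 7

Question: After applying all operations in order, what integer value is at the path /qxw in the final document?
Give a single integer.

After op 1 (add /t 65): {"i":33,"lfl":87,"t":65}
After op 2 (replace /t 65): {"i":33,"lfl":87,"t":65}
After op 3 (remove /i): {"lfl":87,"t":65}
After op 4 (replace /lfl 2): {"lfl":2,"t":65}
After op 5 (remove /t): {"lfl":2}
After op 6 (replace /lfl 63): {"lfl":63}
After op 7 (add /lfl 63): {"lfl":63}
After op 8 (replace /lfl 65): {"lfl":65}
After op 9 (replace /lfl 58): {"lfl":58}
After op 10 (replace /lfl 87): {"lfl":87}
After op 11 (add /byk 57): {"byk":57,"lfl":87}
After op 12 (add /qxw 81): {"byk":57,"lfl":87,"qxw":81}
After op 13 (replace /byk 69): {"byk":69,"lfl":87,"qxw":81}
After op 14 (replace /byk 70): {"byk":70,"lfl":87,"qxw":81}
After op 15 (replace /lfl 45): {"byk":70,"lfl":45,"qxw":81}
After op 16 (replace /qxw 7): {"byk":70,"lfl":45,"qxw":7}
Value at /qxw: 7

Answer: 7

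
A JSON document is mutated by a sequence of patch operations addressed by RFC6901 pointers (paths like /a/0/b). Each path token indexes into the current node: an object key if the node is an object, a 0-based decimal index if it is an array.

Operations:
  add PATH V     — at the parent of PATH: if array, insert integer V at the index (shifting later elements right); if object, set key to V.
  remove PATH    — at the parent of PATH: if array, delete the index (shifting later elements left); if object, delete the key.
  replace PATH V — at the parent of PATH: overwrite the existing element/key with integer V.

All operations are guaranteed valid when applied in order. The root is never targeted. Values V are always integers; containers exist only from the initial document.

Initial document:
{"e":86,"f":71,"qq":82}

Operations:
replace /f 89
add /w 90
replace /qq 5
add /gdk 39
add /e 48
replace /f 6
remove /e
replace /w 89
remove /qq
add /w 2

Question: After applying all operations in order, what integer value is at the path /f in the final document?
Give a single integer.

Answer: 6

Derivation:
After op 1 (replace /f 89): {"e":86,"f":89,"qq":82}
After op 2 (add /w 90): {"e":86,"f":89,"qq":82,"w":90}
After op 3 (replace /qq 5): {"e":86,"f":89,"qq":5,"w":90}
After op 4 (add /gdk 39): {"e":86,"f":89,"gdk":39,"qq":5,"w":90}
After op 5 (add /e 48): {"e":48,"f":89,"gdk":39,"qq":5,"w":90}
After op 6 (replace /f 6): {"e":48,"f":6,"gdk":39,"qq":5,"w":90}
After op 7 (remove /e): {"f":6,"gdk":39,"qq":5,"w":90}
After op 8 (replace /w 89): {"f":6,"gdk":39,"qq":5,"w":89}
After op 9 (remove /qq): {"f":6,"gdk":39,"w":89}
After op 10 (add /w 2): {"f":6,"gdk":39,"w":2}
Value at /f: 6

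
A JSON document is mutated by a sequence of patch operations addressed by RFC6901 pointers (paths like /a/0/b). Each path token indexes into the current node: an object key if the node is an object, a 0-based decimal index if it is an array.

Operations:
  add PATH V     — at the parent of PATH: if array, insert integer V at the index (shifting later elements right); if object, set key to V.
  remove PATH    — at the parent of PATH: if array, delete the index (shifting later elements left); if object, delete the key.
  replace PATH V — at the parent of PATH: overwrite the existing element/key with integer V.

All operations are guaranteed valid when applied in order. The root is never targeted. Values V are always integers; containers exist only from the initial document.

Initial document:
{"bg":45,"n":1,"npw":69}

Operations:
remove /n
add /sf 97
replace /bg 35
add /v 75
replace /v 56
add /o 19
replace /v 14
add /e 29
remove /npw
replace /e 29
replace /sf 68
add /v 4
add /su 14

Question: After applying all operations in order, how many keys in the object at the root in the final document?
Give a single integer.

After op 1 (remove /n): {"bg":45,"npw":69}
After op 2 (add /sf 97): {"bg":45,"npw":69,"sf":97}
After op 3 (replace /bg 35): {"bg":35,"npw":69,"sf":97}
After op 4 (add /v 75): {"bg":35,"npw":69,"sf":97,"v":75}
After op 5 (replace /v 56): {"bg":35,"npw":69,"sf":97,"v":56}
After op 6 (add /o 19): {"bg":35,"npw":69,"o":19,"sf":97,"v":56}
After op 7 (replace /v 14): {"bg":35,"npw":69,"o":19,"sf":97,"v":14}
After op 8 (add /e 29): {"bg":35,"e":29,"npw":69,"o":19,"sf":97,"v":14}
After op 9 (remove /npw): {"bg":35,"e":29,"o":19,"sf":97,"v":14}
After op 10 (replace /e 29): {"bg":35,"e":29,"o":19,"sf":97,"v":14}
After op 11 (replace /sf 68): {"bg":35,"e":29,"o":19,"sf":68,"v":14}
After op 12 (add /v 4): {"bg":35,"e":29,"o":19,"sf":68,"v":4}
After op 13 (add /su 14): {"bg":35,"e":29,"o":19,"sf":68,"su":14,"v":4}
Size at the root: 6

Answer: 6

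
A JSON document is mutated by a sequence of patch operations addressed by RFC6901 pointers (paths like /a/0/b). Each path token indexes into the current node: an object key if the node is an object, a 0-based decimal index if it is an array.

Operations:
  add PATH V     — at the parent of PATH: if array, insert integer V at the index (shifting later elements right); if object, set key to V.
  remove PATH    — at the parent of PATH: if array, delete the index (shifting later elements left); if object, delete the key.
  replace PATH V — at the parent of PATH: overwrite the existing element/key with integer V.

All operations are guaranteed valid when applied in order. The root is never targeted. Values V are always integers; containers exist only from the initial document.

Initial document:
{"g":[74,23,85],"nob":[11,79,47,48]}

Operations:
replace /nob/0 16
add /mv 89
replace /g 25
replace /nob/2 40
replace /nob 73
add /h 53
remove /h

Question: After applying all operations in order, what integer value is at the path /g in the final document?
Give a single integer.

After op 1 (replace /nob/0 16): {"g":[74,23,85],"nob":[16,79,47,48]}
After op 2 (add /mv 89): {"g":[74,23,85],"mv":89,"nob":[16,79,47,48]}
After op 3 (replace /g 25): {"g":25,"mv":89,"nob":[16,79,47,48]}
After op 4 (replace /nob/2 40): {"g":25,"mv":89,"nob":[16,79,40,48]}
After op 5 (replace /nob 73): {"g":25,"mv":89,"nob":73}
After op 6 (add /h 53): {"g":25,"h":53,"mv":89,"nob":73}
After op 7 (remove /h): {"g":25,"mv":89,"nob":73}
Value at /g: 25

Answer: 25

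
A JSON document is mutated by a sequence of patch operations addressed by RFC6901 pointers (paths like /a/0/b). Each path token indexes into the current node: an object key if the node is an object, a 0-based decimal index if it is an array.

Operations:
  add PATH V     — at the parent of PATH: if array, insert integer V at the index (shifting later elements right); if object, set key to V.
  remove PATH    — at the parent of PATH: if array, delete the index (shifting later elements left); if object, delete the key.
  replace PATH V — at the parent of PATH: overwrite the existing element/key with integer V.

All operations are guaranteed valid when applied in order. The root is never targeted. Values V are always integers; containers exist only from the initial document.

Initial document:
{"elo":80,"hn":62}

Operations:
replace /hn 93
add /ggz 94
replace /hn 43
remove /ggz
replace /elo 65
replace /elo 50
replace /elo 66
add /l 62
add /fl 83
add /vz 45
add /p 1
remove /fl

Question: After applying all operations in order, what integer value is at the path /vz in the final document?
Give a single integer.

After op 1 (replace /hn 93): {"elo":80,"hn":93}
After op 2 (add /ggz 94): {"elo":80,"ggz":94,"hn":93}
After op 3 (replace /hn 43): {"elo":80,"ggz":94,"hn":43}
After op 4 (remove /ggz): {"elo":80,"hn":43}
After op 5 (replace /elo 65): {"elo":65,"hn":43}
After op 6 (replace /elo 50): {"elo":50,"hn":43}
After op 7 (replace /elo 66): {"elo":66,"hn":43}
After op 8 (add /l 62): {"elo":66,"hn":43,"l":62}
After op 9 (add /fl 83): {"elo":66,"fl":83,"hn":43,"l":62}
After op 10 (add /vz 45): {"elo":66,"fl":83,"hn":43,"l":62,"vz":45}
After op 11 (add /p 1): {"elo":66,"fl":83,"hn":43,"l":62,"p":1,"vz":45}
After op 12 (remove /fl): {"elo":66,"hn":43,"l":62,"p":1,"vz":45}
Value at /vz: 45

Answer: 45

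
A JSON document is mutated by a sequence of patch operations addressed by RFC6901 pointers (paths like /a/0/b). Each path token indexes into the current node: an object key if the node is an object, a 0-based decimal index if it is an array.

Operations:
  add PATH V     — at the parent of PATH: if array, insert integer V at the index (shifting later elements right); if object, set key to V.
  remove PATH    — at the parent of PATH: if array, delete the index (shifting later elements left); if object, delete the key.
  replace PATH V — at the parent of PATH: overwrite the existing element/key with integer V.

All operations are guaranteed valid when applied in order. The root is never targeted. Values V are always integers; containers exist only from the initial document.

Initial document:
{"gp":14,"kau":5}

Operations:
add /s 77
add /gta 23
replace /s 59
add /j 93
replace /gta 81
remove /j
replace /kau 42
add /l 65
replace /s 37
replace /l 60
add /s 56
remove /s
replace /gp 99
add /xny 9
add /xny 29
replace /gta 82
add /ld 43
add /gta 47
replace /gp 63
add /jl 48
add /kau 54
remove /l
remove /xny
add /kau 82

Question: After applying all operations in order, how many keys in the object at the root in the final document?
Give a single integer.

After op 1 (add /s 77): {"gp":14,"kau":5,"s":77}
After op 2 (add /gta 23): {"gp":14,"gta":23,"kau":5,"s":77}
After op 3 (replace /s 59): {"gp":14,"gta":23,"kau":5,"s":59}
After op 4 (add /j 93): {"gp":14,"gta":23,"j":93,"kau":5,"s":59}
After op 5 (replace /gta 81): {"gp":14,"gta":81,"j":93,"kau":5,"s":59}
After op 6 (remove /j): {"gp":14,"gta":81,"kau":5,"s":59}
After op 7 (replace /kau 42): {"gp":14,"gta":81,"kau":42,"s":59}
After op 8 (add /l 65): {"gp":14,"gta":81,"kau":42,"l":65,"s":59}
After op 9 (replace /s 37): {"gp":14,"gta":81,"kau":42,"l":65,"s":37}
After op 10 (replace /l 60): {"gp":14,"gta":81,"kau":42,"l":60,"s":37}
After op 11 (add /s 56): {"gp":14,"gta":81,"kau":42,"l":60,"s":56}
After op 12 (remove /s): {"gp":14,"gta":81,"kau":42,"l":60}
After op 13 (replace /gp 99): {"gp":99,"gta":81,"kau":42,"l":60}
After op 14 (add /xny 9): {"gp":99,"gta":81,"kau":42,"l":60,"xny":9}
After op 15 (add /xny 29): {"gp":99,"gta":81,"kau":42,"l":60,"xny":29}
After op 16 (replace /gta 82): {"gp":99,"gta":82,"kau":42,"l":60,"xny":29}
After op 17 (add /ld 43): {"gp":99,"gta":82,"kau":42,"l":60,"ld":43,"xny":29}
After op 18 (add /gta 47): {"gp":99,"gta":47,"kau":42,"l":60,"ld":43,"xny":29}
After op 19 (replace /gp 63): {"gp":63,"gta":47,"kau":42,"l":60,"ld":43,"xny":29}
After op 20 (add /jl 48): {"gp":63,"gta":47,"jl":48,"kau":42,"l":60,"ld":43,"xny":29}
After op 21 (add /kau 54): {"gp":63,"gta":47,"jl":48,"kau":54,"l":60,"ld":43,"xny":29}
After op 22 (remove /l): {"gp":63,"gta":47,"jl":48,"kau":54,"ld":43,"xny":29}
After op 23 (remove /xny): {"gp":63,"gta":47,"jl":48,"kau":54,"ld":43}
After op 24 (add /kau 82): {"gp":63,"gta":47,"jl":48,"kau":82,"ld":43}
Size at the root: 5

Answer: 5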